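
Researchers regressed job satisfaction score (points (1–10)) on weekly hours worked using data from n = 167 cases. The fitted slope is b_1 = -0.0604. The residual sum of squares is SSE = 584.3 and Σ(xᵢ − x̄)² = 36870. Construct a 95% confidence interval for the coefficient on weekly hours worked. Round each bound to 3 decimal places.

MSE = SSE/(n − 2) = 584.3/165 = 3.54121.
SE(b_1) = √(MSE/Sₓₓ) = √(3.54121/36870) = 0.0098003.
df = n − 2 = 165.
t* = t_{0.025, 165} = 1.974446.
Margin = t* × SE = 1.974446 × 0.0098003 = 0.01935.
CI: -0.0604 ± 0.01935 → (-0.080, -0.041).
With 95% confidence, each one-unit increase in weekly hours worked is associated with a change of between -0.080 and -0.041 points (1–10) in job satisfaction score.

(-0.080, -0.041)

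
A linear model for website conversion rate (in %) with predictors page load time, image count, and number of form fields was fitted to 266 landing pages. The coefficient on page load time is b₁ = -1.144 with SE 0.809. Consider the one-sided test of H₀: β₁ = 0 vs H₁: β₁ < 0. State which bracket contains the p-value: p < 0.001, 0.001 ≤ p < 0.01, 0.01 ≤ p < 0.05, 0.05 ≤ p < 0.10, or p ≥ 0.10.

0.05 ≤ p < 0.10

t = -1.144 / 0.809 = -1.414.
df = n − k − 1 = 266 − 3 − 1 = 262.
One-sided p = P(T_{262} < t) ≈ 0.0793.
So 0.05 ≤ p < 0.10.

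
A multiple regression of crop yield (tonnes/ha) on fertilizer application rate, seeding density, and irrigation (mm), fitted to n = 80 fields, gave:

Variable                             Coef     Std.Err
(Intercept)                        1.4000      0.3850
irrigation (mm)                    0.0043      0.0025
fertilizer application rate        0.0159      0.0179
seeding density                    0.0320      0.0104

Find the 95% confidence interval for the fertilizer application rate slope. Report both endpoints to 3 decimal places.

Read off: b = 0.0159, SE = 0.0179 for fertilizer application rate.
df = n − k − 1 = 80 − 3 − 1 = 76.
t* = t_{0.025, 76} = 1.991673.
Margin = t* × SE = 1.991673 × 0.0179 = 0.03565.
CI: 0.0159 ± 0.03565 → (-0.020, 0.052).

(-0.020, 0.052)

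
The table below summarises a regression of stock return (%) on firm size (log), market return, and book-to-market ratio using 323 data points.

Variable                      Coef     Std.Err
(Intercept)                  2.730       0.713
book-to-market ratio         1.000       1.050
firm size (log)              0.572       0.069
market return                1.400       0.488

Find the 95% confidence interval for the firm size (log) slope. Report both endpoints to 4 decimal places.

Read off: b = 0.572, SE = 0.069 for firm size (log).
df = n − k − 1 = 323 − 3 − 1 = 319.
t* = t_{0.025, 319} = 1.967428.
Margin = t* × SE = 1.967428 × 0.069 = 0.135753.
CI: 0.572 ± 0.135753 → (0.4362, 0.7078).

(0.4362, 0.7078)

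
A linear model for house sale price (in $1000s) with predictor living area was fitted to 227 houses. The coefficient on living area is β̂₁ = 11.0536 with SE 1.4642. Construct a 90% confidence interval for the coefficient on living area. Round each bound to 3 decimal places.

(8.635, 13.472)

df = n − 2 = 227 − 2 = 225.
t* = t_{0.05, 225} = 1.651654.
Margin = t* × SE = 1.651654 × 1.4642 = 2.41835.
CI: 11.0536 ± 2.41835 → (8.635, 13.472).
With 90% confidence, each one-unit increase in living area is associated with a change of between 8.635 and 13.472 $1000s in house sale price.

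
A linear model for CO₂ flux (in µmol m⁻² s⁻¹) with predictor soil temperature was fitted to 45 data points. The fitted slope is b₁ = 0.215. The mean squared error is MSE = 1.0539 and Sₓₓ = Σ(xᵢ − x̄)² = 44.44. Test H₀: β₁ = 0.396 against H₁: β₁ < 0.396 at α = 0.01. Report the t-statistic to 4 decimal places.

SE(b₁) = √(MSE/Sₓₓ) = √(1.0539/44.44) = 0.153997.
t = (0.215 − 0.396) / 0.153997 = -1.1753.
df = n − 2 = 43.
One-sided p ≈ 0.1232, which is ≥ 0.01, so fail to reject H₀.
The data do not give significant evidence that the true slope on soil temperature is below 0.396 µmol m⁻² s⁻¹ per unit.

t = -1.1753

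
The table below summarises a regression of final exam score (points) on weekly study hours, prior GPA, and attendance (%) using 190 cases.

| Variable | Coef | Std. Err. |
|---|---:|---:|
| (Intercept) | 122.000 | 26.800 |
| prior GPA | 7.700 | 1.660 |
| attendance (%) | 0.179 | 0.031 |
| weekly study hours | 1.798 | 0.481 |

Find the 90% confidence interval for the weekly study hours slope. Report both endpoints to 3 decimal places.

Read off: b = 1.798, SE = 0.481 for weekly study hours.
df = n − k − 1 = 190 − 3 − 1 = 186.
t* = t_{0.05, 186} = 1.653087.
Margin = t* × SE = 1.653087 × 0.481 = 0.79513.
CI: 1.798 ± 0.79513 → (1.003, 2.593).

(1.003, 2.593)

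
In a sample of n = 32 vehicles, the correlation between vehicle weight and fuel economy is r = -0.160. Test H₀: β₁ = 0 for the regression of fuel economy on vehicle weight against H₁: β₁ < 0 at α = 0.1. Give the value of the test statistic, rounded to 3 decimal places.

t = -0.888

t = r·√(n − 2)/√(1 − r²) = -0.160·√30/√0.9744 = -0.888.
df = n − 2 = 30.
One-sided p ≈ 0.1909, which is ≥ 0.1, so fail to reject H₀.
The data do not give significant evidence of a linear association between vehicle weight and fuel economy.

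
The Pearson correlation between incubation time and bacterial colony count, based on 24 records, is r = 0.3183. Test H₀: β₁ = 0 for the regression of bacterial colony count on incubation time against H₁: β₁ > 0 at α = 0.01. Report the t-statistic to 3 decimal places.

t = r·√(n − 2)/√(1 − r²) = 0.3183·√22/√0.898685 = 1.575.
df = n − 2 = 22.
One-sided p ≈ 0.0648, which is ≥ 0.01, so fail to reject H₀.
The data do not give significant evidence of a linear association between incubation time and bacterial colony count.

t = 1.575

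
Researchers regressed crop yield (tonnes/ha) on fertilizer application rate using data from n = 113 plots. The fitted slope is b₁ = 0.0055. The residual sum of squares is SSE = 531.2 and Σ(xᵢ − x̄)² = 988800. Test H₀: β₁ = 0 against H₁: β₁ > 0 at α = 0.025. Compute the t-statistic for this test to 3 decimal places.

MSE = SSE/(n − 2) = 531.2/111 = 4.78559.
SE(b₁) = √(MSE/Sₓₓ) = √(4.78559/988800) = 0.00219995.
t = 0.0055 / 0.00219995 = 2.500.
df = n − 2 = 111.
One-sided p ≈ 0.0069, which is < 0.025, so reject H₀.
There is evidence that the true slope on fertilizer application rate is positive.

t = 2.500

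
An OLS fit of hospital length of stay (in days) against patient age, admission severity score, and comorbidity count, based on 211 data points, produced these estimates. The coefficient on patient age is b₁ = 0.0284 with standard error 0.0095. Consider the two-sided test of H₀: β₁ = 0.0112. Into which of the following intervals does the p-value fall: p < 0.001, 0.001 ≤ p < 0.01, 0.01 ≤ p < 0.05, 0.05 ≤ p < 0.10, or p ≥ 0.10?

t = (0.0284 − 0.0112) / 0.0095 = 1.811.
df = n − k − 1 = 211 − 3 − 1 = 207.
Two-sided p = 2·P(T_{207} > |t|) ≈ 0.0717.
So 0.05 ≤ p < 0.10.

0.05 ≤ p < 0.10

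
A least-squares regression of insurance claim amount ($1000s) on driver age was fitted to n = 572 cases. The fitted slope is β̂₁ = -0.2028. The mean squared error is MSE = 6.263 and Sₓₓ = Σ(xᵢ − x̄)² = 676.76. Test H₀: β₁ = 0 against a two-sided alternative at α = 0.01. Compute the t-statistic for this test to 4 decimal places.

SE(β̂₁) = √(MSE/Sₓₓ) = √(6.263/676.76) = 0.0961997.
t = -0.2028 / 0.0961997 = -2.1081.
df = n − 2 = 570.
Two-sided p ≈ 0.0355, which is ≥ 0.01, so fail to reject H₀.
The data do not give significant evidence of an association between driver age and insurance claim amount.

t = -2.1081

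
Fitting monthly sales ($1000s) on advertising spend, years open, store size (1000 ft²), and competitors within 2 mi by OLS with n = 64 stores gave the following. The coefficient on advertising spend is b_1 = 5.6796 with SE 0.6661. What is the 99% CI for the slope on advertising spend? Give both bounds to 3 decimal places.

(3.907, 7.453)

df = n − k − 1 = 64 − 4 − 1 = 59.
t* = t_{0.005, 59} = 2.661759.
Margin = t* × SE = 2.661759 × 0.6661 = 1.77300.
CI: 5.6796 ± 1.77300 → (3.907, 7.453).
With 99% confidence, each one-unit increase in advertising spend is associated with a change of between 3.907 and 7.453 $1000s in monthly sales, holding the other predictors fixed.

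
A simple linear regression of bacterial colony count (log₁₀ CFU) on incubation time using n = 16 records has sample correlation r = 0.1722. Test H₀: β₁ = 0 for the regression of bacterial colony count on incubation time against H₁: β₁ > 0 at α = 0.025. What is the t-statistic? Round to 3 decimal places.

t = r·√(n − 2)/√(1 − r²) = 0.1722·√14/√0.970347 = 0.654.
df = n − 2 = 14.
One-sided p ≈ 0.2618, which is ≥ 0.025, so fail to reject H₀.
The data do not give significant evidence of a linear association between incubation time and bacterial colony count.

t = 0.654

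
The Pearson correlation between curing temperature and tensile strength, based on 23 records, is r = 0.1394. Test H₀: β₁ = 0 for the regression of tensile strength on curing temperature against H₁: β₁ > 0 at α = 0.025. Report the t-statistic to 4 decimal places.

t = r·√(n − 2)/√(1 − r²) = 0.1394·√21/√0.980568 = 0.6451.
df = n − 2 = 21.
One-sided p ≈ 0.2629, which is ≥ 0.025, so fail to reject H₀.
The data do not give significant evidence of a linear association between curing temperature and tensile strength.

t = 0.6451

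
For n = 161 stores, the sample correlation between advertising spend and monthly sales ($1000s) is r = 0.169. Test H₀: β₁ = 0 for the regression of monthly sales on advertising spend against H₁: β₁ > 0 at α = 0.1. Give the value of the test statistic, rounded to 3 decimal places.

t = 2.162

t = r·√(n − 2)/√(1 − r²) = 0.169·√159/√0.971439 = 2.162.
df = n − 2 = 159.
One-sided p ≈ 0.0161, which is < 0.1, so reject H₀.
There is evidence of a linear association between advertising spend and monthly sales.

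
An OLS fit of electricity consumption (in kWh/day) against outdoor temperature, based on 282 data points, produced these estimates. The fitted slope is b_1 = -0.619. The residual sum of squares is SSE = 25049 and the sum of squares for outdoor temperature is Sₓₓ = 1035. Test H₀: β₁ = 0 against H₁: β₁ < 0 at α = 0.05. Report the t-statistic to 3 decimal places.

t = -2.105

MSE = SSE/(n − 2) = 25049/280 = 89.4607.
SE(b_1) = √(MSE/Sₓₓ) = √(89.4607/1035) = 0.293999.
t = -0.619 / 0.293999 = -2.105.
df = n − 2 = 280.
One-sided p ≈ 0.0181, which is < 0.05, so reject H₀.
There is evidence that the true slope on outdoor temperature is negative.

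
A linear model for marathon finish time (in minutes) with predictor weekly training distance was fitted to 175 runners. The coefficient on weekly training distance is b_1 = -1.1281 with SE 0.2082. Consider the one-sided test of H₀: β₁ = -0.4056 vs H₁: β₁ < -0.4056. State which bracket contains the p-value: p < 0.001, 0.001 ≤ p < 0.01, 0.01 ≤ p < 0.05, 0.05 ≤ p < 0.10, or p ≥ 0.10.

p < 0.001

t = (-1.1281 − (-0.4056)) / 0.2082 = -3.470.
df = n − 2 = 175 − 2 = 173.
One-sided p = P(T_{173} < t) ≈ 0.0003.
So p < 0.001.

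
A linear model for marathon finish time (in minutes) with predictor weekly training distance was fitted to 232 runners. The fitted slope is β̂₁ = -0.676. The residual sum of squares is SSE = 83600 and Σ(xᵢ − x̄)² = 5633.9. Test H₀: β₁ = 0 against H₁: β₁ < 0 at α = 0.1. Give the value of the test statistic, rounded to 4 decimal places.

t = -2.6614

MSE = SSE/(n − 2) = 83600/230 = 363.478.
SE(β̂₁) = √(MSE/Sₓₓ) = √(363.478/5633.9) = 0.254001.
t = -0.676 / 0.254001 = -2.6614.
df = n − 2 = 230.
One-sided p ≈ 0.0042, which is < 0.1, so reject H₀.
There is evidence that the true slope on weekly training distance is negative.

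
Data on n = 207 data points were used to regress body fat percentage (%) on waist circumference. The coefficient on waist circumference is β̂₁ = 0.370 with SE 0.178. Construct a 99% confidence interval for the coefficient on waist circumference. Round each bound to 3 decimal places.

df = n − 2 = 207 − 2 = 205.
t* = t_{0.005, 205} = 2.600024.
Margin = t* × SE = 2.600024 × 0.178 = 0.46280.
CI: 0.370 ± 0.46280 → (-0.093, 0.833).
With 99% confidence, each one-unit increase in waist circumference is associated with a change of between -0.093 and 0.833 % in body fat percentage.

(-0.093, 0.833)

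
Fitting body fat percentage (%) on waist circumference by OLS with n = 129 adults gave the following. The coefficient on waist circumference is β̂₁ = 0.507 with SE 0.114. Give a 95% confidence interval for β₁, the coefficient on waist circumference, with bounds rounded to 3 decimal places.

(0.281, 0.733)

df = n − 2 = 129 − 2 = 127.
t* = t_{0.025, 127} = 1.97882.
Margin = t* × SE = 1.97882 × 0.114 = 0.22559.
CI: 0.507 ± 0.22559 → (0.281, 0.733).
With 95% confidence, each one-unit increase in waist circumference is associated with a change of between 0.281 and 0.733 % in body fat percentage.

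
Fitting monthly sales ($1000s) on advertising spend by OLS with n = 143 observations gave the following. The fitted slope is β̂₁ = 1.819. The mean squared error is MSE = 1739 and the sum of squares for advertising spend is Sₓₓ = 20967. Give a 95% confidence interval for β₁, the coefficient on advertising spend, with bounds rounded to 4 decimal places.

(1.2497, 2.3883)

SE(β̂₁) = √(MSE/Sₓₓ) = √(1739/20967) = 0.287993.
df = n − 2 = 141.
t* = t_{0.025, 141} = 1.976931.
Margin = t* × SE = 1.976931 × 0.287993 = 0.569342.
CI: 1.819 ± 0.569342 → (1.2497, 2.3883).
With 95% confidence, each one-unit increase in advertising spend is associated with a change of between 1.2497 and 2.3883 $1000s in monthly sales.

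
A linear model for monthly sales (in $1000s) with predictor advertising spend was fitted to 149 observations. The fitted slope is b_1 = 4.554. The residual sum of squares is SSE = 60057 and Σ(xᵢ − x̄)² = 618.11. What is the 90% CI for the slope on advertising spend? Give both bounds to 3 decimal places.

(3.208, 5.900)

MSE = SSE/(n − 2) = 60057/147 = 408.551.
SE(b_1) = √(MSE/Sₓₓ) = √(408.551/618.11) = 0.812999.
df = n − 2 = 147.
t* = t_{0.05, 147} = 1.655285.
Margin = t* × SE = 1.655285 × 0.812999 = 1.34575.
CI: 4.554 ± 1.34575 → (3.208, 5.900).
With 90% confidence, each one-unit increase in advertising spend is associated with a change of between 3.208 and 5.900 $1000s in monthly sales.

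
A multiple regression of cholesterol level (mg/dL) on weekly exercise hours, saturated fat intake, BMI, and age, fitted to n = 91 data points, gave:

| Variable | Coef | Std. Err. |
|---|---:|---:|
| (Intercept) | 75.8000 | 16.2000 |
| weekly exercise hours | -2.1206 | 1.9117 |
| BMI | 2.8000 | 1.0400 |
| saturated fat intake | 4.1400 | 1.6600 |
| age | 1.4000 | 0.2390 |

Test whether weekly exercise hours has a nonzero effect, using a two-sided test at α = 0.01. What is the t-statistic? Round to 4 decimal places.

t = -1.1093

Read off: b = -2.1206, SE = 1.9117 for weekly exercise hours.
H₀: β₁ = 0 vs H₁: β₁ ≠ 0.
t = -2.1206 / 1.9117 = -1.1093.
df = n − k − 1 = 91 − 4 − 1 = 86.
Two-sided p ≈ 0.2704, which is ≥ 0.01, so fail to reject H₀.
The data do not give significant evidence of an association between weekly exercise hours and cholesterol level, after adjusting for the other predictors.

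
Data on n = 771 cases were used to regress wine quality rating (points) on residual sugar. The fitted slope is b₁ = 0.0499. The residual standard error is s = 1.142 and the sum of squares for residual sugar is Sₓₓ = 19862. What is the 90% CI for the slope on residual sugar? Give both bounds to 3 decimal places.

SE(b₁) = s/√Sₓₓ = 1.142/√19862 = 0.00810316.
df = n − 2 = 769.
t* = t_{0.05, 769} = 1.646838.
Margin = t* × SE = 1.646838 × 0.00810316 = 0.01334.
CI: 0.0499 ± 0.01334 → (0.037, 0.063).
With 90% confidence, each one-unit increase in residual sugar is associated with a change of between 0.037 and 0.063 points in wine quality rating.

(0.037, 0.063)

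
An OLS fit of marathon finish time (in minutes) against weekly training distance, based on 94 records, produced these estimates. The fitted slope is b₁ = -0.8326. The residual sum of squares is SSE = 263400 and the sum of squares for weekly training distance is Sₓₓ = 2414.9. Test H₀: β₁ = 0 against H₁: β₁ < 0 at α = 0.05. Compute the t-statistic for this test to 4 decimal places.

MSE = SSE/(n − 2) = 263400/92 = 2863.04.
SE(b₁) = √(MSE/Sₓₓ) = √(2863.04/2414.9) = 1.08884.
t = -0.8326 / 1.08884 = -0.7647.
df = n − 2 = 92.
One-sided p ≈ 0.2232, which is ≥ 0.05, so fail to reject H₀.
The data do not give significant evidence that the true slope on weekly training distance is negative.

t = -0.7647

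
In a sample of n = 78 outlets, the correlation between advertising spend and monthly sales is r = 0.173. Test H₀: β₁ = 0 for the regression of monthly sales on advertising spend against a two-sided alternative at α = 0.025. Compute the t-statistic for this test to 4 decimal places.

t = r·√(n − 2)/√(1 − r²) = 0.173·√76/√0.970071 = 1.5313.
df = n − 2 = 76.
Two-sided p ≈ 0.1299, which is ≥ 0.025, so fail to reject H₀.
The data do not give significant evidence of a linear association between advertising spend and monthly sales.

t = 1.5313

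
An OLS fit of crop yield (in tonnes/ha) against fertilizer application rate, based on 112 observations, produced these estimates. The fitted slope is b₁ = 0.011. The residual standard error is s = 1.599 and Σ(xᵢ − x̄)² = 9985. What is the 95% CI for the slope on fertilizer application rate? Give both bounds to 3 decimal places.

(-0.021, 0.043)

SE(b₁) = s/√Sₓₓ = 1.599/√9985 = 0.016002.
df = n − 2 = 110.
t* = t_{0.025, 110} = 1.981765.
Margin = t* × SE = 1.981765 × 0.016002 = 0.03171.
CI: 0.011 ± 0.03171 → (-0.021, 0.043).
With 95% confidence, each one-unit increase in fertilizer application rate is associated with a change of between -0.021 and 0.043 tonnes/ha in crop yield.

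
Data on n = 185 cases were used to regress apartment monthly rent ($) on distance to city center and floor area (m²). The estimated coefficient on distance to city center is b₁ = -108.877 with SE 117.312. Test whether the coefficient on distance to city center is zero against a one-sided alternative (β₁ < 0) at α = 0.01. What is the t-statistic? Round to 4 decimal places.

t = -0.9281

H₀: β₁ = 0 vs H₁: β₁ < 0.
t = (b₁ − β₁⁰)/SE = -108.877 / 117.312 = -0.9281.
df = n − k − 1 = 185 − 2 − 1 = 182.
One-sided p ≈ 0.1773, which is ≥ 0.01, so fail to reject H₀.
The data do not give significant evidence that the true slope on distance to city center is negative, holding the other predictors fixed.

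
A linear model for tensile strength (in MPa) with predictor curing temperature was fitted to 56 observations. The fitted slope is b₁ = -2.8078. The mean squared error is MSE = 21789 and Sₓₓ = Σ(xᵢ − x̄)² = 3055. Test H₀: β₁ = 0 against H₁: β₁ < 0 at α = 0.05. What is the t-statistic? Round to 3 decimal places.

t = -1.051

SE(b₁) = √(MSE/Sₓₓ) = √(21789/3055) = 2.67063.
t = -2.8078 / 2.67063 = -1.051.
df = n − 2 = 54.
One-sided p ≈ 0.1489, which is ≥ 0.05, so fail to reject H₀.
The data do not give significant evidence that the true slope on curing temperature is negative.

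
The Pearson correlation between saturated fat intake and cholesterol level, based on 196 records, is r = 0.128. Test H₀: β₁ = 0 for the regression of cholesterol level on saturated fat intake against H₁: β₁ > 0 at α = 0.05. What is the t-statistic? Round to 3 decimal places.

t = 1.798

t = r·√(n − 2)/√(1 − r²) = 0.128·√194/√0.983616 = 1.798.
df = n − 2 = 194.
One-sided p ≈ 0.0369, which is < 0.05, so reject H₀.
There is evidence of a linear association between saturated fat intake and cholesterol level.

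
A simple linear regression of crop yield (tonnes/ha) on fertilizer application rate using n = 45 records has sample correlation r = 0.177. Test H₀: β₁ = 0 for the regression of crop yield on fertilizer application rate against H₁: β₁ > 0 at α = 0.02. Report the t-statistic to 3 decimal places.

t = r·√(n − 2)/√(1 − r²) = 0.177·√43/√0.968671 = 1.179.
df = n − 2 = 43.
One-sided p ≈ 0.1224, which is ≥ 0.02, so fail to reject H₀.
The data do not give significant evidence of a linear association between fertilizer application rate and crop yield.

t = 1.179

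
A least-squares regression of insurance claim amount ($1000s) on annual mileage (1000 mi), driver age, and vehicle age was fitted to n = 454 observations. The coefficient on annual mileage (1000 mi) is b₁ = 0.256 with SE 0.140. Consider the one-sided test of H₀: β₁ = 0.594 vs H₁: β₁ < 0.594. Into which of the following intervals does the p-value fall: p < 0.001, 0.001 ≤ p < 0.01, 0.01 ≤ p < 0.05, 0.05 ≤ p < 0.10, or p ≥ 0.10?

t = (0.256 − 0.594) / 0.140 = -2.414.
df = n − k − 1 = 454 − 3 − 1 = 450.
One-sided p = P(T_{450} < t) ≈ 0.0081.
So 0.001 ≤ p < 0.01.

0.001 ≤ p < 0.01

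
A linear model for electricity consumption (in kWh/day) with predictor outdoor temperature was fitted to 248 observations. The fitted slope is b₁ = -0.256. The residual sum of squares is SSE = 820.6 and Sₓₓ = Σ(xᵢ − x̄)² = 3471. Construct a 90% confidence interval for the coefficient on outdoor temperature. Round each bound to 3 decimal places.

MSE = SSE/(n − 2) = 820.6/246 = 3.33577.
SE(b₁) = √(MSE/Sₓₓ) = √(3.33577/3471) = 0.0310007.
df = n − 2 = 246.
t* = t_{0.05, 246} = 1.651071.
Margin = t* × SE = 1.651071 × 0.0310007 = 0.05118.
CI: -0.256 ± 0.05118 → (-0.307, -0.205).
With 90% confidence, each one-unit increase in outdoor temperature is associated with a change of between -0.307 and -0.205 kWh/day in electricity consumption.

(-0.307, -0.205)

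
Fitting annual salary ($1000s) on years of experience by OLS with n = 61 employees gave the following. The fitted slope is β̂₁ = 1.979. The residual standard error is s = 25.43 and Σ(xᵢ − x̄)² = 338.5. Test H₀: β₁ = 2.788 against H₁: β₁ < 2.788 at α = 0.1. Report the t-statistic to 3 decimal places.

t = -0.585

SE(β̂₁) = s/√Sₓₓ = 25.43/√338.5 = 1.38219.
t = (1.979 − 2.788) / 1.38219 = -0.585.
df = n − 2 = 59.
One-sided p ≈ 0.2803, which is ≥ 0.1, so fail to reject H₀.
The data do not give significant evidence that the true slope on years of experience is below 2.788 $1000s per unit.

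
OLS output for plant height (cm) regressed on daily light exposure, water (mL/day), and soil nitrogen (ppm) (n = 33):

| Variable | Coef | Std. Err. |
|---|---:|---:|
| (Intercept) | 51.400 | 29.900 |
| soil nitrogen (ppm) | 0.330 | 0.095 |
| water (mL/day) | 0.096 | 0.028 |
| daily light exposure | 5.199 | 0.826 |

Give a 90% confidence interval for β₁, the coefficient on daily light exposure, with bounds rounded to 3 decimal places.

Read off: b = 5.199, SE = 0.826 for daily light exposure.
df = n − k − 1 = 33 − 3 − 1 = 29.
t* = t_{0.05, 29} = 1.699127.
Margin = t* × SE = 1.699127 × 0.826 = 1.40348.
CI: 5.199 ± 1.40348 → (3.796, 6.602).

(3.796, 6.602)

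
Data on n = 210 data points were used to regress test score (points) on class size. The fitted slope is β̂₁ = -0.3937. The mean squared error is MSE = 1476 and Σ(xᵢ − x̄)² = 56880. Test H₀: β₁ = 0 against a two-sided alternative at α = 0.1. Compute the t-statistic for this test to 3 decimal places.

SE(β̂₁) = √(MSE/Sₓₓ) = √(1476/56880) = 0.161088.
t = -0.3937 / 0.161088 = -2.444.
df = n − 2 = 208.
Two-sided p ≈ 0.0154, which is < 0.1, so reject H₀.
There is evidence that class size is associated with test score.

t = -2.444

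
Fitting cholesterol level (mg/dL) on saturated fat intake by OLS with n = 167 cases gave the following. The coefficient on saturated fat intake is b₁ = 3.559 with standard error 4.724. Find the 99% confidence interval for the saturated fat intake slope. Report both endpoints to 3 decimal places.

(-8.752, 15.870)

df = n − 2 = 167 − 2 = 165.
t* = t_{0.005, 165} = 2.605954.
Margin = t* × SE = 2.605954 × 4.724 = 12.31053.
CI: 3.559 ± 12.31053 → (-8.752, 15.870).
With 99% confidence, each one-unit increase in saturated fat intake is associated with a change of between -8.752 and 15.870 mg/dL in cholesterol level.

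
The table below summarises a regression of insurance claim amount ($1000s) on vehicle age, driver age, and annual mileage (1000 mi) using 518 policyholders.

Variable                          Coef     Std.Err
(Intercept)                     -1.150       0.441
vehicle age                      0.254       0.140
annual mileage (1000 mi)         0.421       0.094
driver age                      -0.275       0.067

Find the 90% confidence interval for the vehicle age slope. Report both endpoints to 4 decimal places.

(0.0233, 0.4847)

Read off: b = 0.254, SE = 0.140 for vehicle age.
df = n − k − 1 = 518 − 3 − 1 = 514.
t* = t_{0.05, 514} = 1.647824.
Margin = t* × SE = 1.647824 × 0.140 = 0.230695.
CI: 0.254 ± 0.230695 → (0.0233, 0.4847).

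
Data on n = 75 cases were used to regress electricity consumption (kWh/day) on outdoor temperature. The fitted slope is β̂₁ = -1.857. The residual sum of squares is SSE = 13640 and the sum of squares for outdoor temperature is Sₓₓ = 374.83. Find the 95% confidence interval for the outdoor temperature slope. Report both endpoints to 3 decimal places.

(-3.264, -0.450)

MSE = SSE/(n − 2) = 13640/73 = 186.849.
SE(β̂₁) = √(MSE/Sₓₓ) = √(186.849/374.83) = 0.706039.
df = n − 2 = 73.
t* = t_{0.025, 73} = 1.992997.
Margin = t* × SE = 1.992997 × 0.706039 = 1.40713.
CI: -1.857 ± 1.40713 → (-3.264, -0.450).
With 95% confidence, each one-unit increase in outdoor temperature is associated with a change of between -3.264 and -0.450 kWh/day in electricity consumption.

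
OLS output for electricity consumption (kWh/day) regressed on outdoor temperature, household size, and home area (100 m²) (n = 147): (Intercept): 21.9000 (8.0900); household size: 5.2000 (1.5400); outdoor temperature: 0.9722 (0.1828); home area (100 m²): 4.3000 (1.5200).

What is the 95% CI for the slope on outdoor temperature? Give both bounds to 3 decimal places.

(0.611, 1.334)

Read off: b = 0.9722, SE = 0.1828 for outdoor temperature.
df = n − k − 1 = 147 − 3 − 1 = 143.
t* = t_{0.025, 143} = 1.976692.
Margin = t* × SE = 1.976692 × 0.1828 = 0.36134.
CI: 0.9722 ± 0.36134 → (0.611, 1.334).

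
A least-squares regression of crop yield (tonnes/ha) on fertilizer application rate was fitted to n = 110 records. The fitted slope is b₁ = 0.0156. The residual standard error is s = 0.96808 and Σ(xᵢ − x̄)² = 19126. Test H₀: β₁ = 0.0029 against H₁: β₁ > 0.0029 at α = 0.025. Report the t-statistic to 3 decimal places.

t = 1.814

SE(b₁) = s/√Sₓₓ = 0.96808/√19126 = 0.00700002.
t = (0.0156 − 0.0029) / 0.00700002 = 1.814.
df = n − 2 = 108.
One-sided p ≈ 0.0362, which is ≥ 0.025, so fail to reject H₀.
The data do not give significant evidence that the true slope on fertilizer application rate exceeds 0.0029 tonnes/ha per unit.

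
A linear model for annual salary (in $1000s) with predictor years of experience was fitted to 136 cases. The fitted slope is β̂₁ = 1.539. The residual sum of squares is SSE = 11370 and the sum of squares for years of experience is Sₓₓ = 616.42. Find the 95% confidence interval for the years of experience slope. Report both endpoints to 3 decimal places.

MSE = SSE/(n − 2) = 11370/134 = 84.8507.
SE(β̂₁) = √(MSE/Sₓₓ) = √(84.8507/616.42) = 0.371013.
df = n − 2 = 134.
t* = t_{0.025, 134} = 1.977826.
Margin = t* × SE = 1.977826 × 0.371013 = 0.73380.
CI: 1.539 ± 0.73380 → (0.805, 2.273).
With 95% confidence, each one-unit increase in years of experience is associated with a change of between 0.805 and 2.273 $1000s in annual salary.

(0.805, 2.273)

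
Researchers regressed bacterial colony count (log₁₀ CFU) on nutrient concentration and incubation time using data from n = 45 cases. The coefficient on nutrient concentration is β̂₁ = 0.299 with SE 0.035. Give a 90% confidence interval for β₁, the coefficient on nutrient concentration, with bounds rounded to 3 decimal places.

(0.240, 0.358)

df = n − k − 1 = 45 − 2 − 1 = 42.
t* = t_{0.05, 42} = 1.681952.
Margin = t* × SE = 1.681952 × 0.035 = 0.05887.
CI: 0.299 ± 0.05887 → (0.240, 0.358).
With 90% confidence, each one-unit increase in nutrient concentration is associated with a change of between 0.240 and 0.358 log₁₀ CFU in bacterial colony count, holding the other predictors fixed.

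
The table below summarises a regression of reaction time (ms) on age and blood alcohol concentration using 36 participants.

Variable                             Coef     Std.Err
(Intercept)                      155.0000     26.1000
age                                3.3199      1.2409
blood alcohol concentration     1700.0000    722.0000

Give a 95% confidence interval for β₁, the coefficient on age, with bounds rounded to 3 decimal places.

(0.795, 5.845)

Read off: b = 3.3199, SE = 1.2409 for age.
df = n − k − 1 = 36 − 2 − 1 = 33.
t* = t_{0.025, 33} = 2.034515.
Margin = t* × SE = 2.034515 × 1.2409 = 2.52463.
CI: 3.3199 ± 2.52463 → (0.795, 5.845).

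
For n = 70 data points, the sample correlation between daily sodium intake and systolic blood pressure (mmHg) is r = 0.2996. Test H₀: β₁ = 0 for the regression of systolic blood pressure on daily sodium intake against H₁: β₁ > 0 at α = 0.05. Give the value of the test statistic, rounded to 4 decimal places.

t = r·√(n − 2)/√(1 − r²) = 0.2996·√68/√0.91024 = 2.5895.
df = n − 2 = 68.
One-sided p ≈ 0.0059, which is < 0.05, so reject H₀.
There is evidence of a linear association between daily sodium intake and systolic blood pressure.

t = 2.5895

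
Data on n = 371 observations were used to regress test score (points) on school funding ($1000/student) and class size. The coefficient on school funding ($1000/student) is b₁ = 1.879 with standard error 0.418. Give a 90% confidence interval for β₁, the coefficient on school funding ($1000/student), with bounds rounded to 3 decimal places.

df = n − k − 1 = 371 − 2 − 1 = 368.
t* = t_{0.05, 368} = 1.649005.
Margin = t* × SE = 1.649005 × 0.418 = 0.68928.
CI: 1.879 ± 0.68928 → (1.190, 2.568).
With 90% confidence, each one-unit increase in school funding ($1000/student) is associated with a change of between 1.190 and 2.568 points in test score, holding the other predictors fixed.

(1.190, 2.568)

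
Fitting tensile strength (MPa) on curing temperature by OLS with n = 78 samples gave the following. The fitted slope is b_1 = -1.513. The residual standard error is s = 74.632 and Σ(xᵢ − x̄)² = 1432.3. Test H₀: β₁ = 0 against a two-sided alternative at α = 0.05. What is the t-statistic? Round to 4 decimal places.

t = -0.7672

SE(b_1) = s/√Sₓₓ = 74.632/√1432.3 = 1.97201.
t = -1.513 / 1.97201 = -0.7672.
df = n − 2 = 76.
Two-sided p ≈ 0.4453, which is ≥ 0.05, so fail to reject H₀.
The data do not give significant evidence of an association between curing temperature and tensile strength.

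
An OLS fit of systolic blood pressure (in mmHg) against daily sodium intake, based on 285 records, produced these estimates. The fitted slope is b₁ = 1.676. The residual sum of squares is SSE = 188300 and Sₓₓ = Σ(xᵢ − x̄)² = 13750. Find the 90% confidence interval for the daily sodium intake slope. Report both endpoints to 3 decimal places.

MSE = SSE/(n − 2) = 188300/283 = 665.371.
SE(b₁) = √(MSE/Sₓₓ) = √(665.371/13750) = 0.219979.
df = n − 2 = 283.
t* = t_{0.05, 283} = 1.650256.
Margin = t* × SE = 1.650256 × 0.219979 = 0.36302.
CI: 1.676 ± 0.36302 → (1.313, 2.039).
With 90% confidence, each one-unit increase in daily sodium intake is associated with a change of between 1.313 and 2.039 mmHg in systolic blood pressure.

(1.313, 2.039)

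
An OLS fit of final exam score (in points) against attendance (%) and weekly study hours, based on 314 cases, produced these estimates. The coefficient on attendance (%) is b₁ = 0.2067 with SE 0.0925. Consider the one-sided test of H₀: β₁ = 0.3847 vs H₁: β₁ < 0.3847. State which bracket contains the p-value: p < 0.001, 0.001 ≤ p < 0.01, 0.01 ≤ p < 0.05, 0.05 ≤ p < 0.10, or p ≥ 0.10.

0.01 ≤ p < 0.05

t = (0.2067 − 0.3847) / 0.0925 = -1.924.
df = n − k − 1 = 314 − 2 − 1 = 311.
One-sided p = P(T_{311} < t) ≈ 0.0276.
So 0.01 ≤ p < 0.05.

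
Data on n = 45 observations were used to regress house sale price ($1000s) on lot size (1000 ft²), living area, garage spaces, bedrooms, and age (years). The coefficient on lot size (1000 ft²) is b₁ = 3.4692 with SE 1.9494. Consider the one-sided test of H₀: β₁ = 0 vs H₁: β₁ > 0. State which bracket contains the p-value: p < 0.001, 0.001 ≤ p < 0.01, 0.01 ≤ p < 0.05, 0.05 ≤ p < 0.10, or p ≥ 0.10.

0.01 ≤ p < 0.05

t = 3.4692 / 1.9494 = 1.780.
df = n − k − 1 = 45 − 5 − 1 = 39.
One-sided p = P(T_{39} > t) ≈ 0.0415.
So 0.01 ≤ p < 0.05.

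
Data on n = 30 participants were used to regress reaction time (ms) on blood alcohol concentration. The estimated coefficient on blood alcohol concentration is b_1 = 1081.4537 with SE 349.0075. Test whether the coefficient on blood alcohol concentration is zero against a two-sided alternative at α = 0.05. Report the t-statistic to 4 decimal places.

t = 3.0987

H₀: β₁ = 0 vs H₁: β₁ ≠ 0.
t = (b_1 − β₁⁰)/SE = 1081.4537 / 349.0075 = 3.0987.
df = n − 2 = 30 − 2 = 28.
Two-sided p ≈ 0.0044, which is < 0.05, so reject H₀.
There is evidence that blood alcohol concentration is associated with reaction time.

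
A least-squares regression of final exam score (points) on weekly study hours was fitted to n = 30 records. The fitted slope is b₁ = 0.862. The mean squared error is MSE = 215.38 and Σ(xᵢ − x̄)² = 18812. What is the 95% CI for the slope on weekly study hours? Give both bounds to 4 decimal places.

SE(b₁) = √(MSE/Sₓₓ) = √(215.38/18812) = 0.107.
df = n − 2 = 28.
t* = t_{0.025, 28} = 2.048407.
Margin = t* × SE = 2.048407 × 0.107 = 0.219180.
CI: 0.862 ± 0.219180 → (0.6428, 1.0812).
With 95% confidence, each one-unit increase in weekly study hours is associated with a change of between 0.6428 and 1.0812 points in final exam score.

(0.6428, 1.0812)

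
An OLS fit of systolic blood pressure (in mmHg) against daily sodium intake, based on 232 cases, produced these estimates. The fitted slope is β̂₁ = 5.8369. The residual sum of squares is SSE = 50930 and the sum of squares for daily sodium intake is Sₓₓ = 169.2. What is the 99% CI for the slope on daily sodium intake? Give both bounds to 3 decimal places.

(2.866, 8.808)

MSE = SSE/(n − 2) = 50930/230 = 221.435.
SE(β̂₁) = √(MSE/Sₓₓ) = √(221.435/169.2) = 1.14399.
df = n − 2 = 230.
t* = t_{0.005, 230} = 2.597374.
Margin = t* × SE = 2.597374 × 1.14399 = 2.97137.
CI: 5.8369 ± 2.97137 → (2.866, 8.808).
With 99% confidence, each one-unit increase in daily sodium intake is associated with a change of between 2.866 and 8.808 mmHg in systolic blood pressure.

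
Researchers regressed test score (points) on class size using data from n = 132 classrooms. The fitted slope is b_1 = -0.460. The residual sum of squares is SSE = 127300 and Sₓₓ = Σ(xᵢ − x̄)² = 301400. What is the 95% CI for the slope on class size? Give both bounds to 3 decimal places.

MSE = SSE/(n − 2) = 127300/130 = 979.231.
SE(b_1) = √(MSE/Sₓₓ) = √(979.231/301400) = 0.0569995.
df = n − 2 = 130.
t* = t_{0.025, 130} = 1.97838.
Margin = t* × SE = 1.97838 × 0.0569995 = 0.11277.
CI: -0.460 ± 0.11277 → (-0.573, -0.347).
With 95% confidence, each one-unit increase in class size is associated with a change of between -0.573 and -0.347 points in test score.

(-0.573, -0.347)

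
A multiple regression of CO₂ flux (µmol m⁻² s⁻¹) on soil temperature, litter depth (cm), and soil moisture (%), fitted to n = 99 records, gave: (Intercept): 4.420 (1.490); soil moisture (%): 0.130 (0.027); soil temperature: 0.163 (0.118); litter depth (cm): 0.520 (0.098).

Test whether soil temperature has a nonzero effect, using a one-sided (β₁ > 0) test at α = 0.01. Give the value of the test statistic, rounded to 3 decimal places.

t = 1.381

Read off: b = 0.163, SE = 0.118 for soil temperature.
H₀: β₁ = 0 vs H₁: β₁ > 0.
t = 0.163 / 0.118 = 1.381.
df = n − k − 1 = 99 − 3 − 1 = 95.
One-sided p ≈ 0.0852, which is ≥ 0.01, so fail to reject H₀.
The data do not give significant evidence that the true slope on soil temperature is positive, holding the other predictors fixed.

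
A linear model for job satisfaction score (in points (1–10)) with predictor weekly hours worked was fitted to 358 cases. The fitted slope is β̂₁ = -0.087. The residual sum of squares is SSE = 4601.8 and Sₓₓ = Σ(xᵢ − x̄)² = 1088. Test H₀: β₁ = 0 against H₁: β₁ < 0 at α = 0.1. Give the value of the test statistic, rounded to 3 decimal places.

t = -0.798

MSE = SSE/(n − 2) = 4601.8/356 = 12.9264.
SE(β̂₁) = √(MSE/Sₓₓ) = √(12.9264/1088) = 0.108999.
t = -0.087 / 0.108999 = -0.798.
df = n − 2 = 356.
One-sided p ≈ 0.2127, which is ≥ 0.1, so fail to reject H₀.
The data do not give significant evidence that the true slope on weekly hours worked is negative.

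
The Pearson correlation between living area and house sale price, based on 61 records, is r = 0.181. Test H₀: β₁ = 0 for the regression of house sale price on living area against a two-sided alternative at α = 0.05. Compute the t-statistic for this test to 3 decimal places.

t = 1.414

t = r·√(n − 2)/√(1 − r²) = 0.181·√59/√0.967239 = 1.414.
df = n − 2 = 59.
Two-sided p ≈ 0.1627, which is ≥ 0.05, so fail to reject H₀.
The data do not give significant evidence of a linear association between living area and house sale price.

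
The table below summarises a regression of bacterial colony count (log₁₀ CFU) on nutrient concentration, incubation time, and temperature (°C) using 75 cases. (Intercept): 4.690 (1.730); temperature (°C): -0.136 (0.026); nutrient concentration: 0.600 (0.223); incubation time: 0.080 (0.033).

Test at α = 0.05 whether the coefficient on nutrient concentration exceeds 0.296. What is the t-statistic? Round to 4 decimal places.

t = 1.3632

Read off: b = 0.600, SE = 0.223 for nutrient concentration.
H₀: β₁ = 0.296 vs H₁: β₁ > 0.296.
t = (0.600 − 0.296) / 0.223 = 1.3632.
df = n − k − 1 = 75 − 3 − 1 = 71.
One-sided p ≈ 0.0886, which is ≥ 0.05, so fail to reject H₀.
The data do not give significant evidence that the true slope on nutrient concentration exceeds 0.296 log₁₀ CFU per unit, holding the other predictors fixed.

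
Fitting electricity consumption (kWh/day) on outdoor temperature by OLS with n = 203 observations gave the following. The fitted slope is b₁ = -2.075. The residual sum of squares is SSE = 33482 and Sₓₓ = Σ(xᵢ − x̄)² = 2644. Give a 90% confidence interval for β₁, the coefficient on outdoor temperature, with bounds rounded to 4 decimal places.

(-2.4898, -1.6602)

MSE = SSE/(n − 2) = 33482/201 = 166.577.
SE(b₁) = √(MSE/Sₓₓ) = √(166.577/2644) = 0.251002.
df = n − 2 = 201.
t* = t_{0.05, 201} = 1.65247.
Margin = t* × SE = 1.65247 × 0.251002 = 0.414773.
CI: -2.075 ± 0.414773 → (-2.4898, -1.6602).
With 90% confidence, each one-unit increase in outdoor temperature is associated with a change of between -2.4898 and -1.6602 kWh/day in electricity consumption.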